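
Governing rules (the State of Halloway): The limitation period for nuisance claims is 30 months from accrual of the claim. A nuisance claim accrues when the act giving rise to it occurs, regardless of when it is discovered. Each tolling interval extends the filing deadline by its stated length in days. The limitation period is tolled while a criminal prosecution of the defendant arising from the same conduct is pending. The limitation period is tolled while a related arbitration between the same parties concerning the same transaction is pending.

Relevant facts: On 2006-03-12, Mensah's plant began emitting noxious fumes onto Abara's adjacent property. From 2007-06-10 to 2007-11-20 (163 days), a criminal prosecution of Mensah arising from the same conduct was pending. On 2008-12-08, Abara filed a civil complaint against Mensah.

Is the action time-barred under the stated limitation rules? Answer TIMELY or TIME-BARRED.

The claim accrued on 2006-03-12, when the wrongful act occurred.
Adding the 30 months base period to 2006-03-12 gives a deadline of 2008-09-12, before any tolling.
The pending criminal prosecution from 2007-06-10 to 2007-11-20 tolled the period for 163 days, extending the deadline to 2009-02-22.
Filing on 2008-12-08 beat the 2009-02-22 deadline — the action is timely.

TIMELY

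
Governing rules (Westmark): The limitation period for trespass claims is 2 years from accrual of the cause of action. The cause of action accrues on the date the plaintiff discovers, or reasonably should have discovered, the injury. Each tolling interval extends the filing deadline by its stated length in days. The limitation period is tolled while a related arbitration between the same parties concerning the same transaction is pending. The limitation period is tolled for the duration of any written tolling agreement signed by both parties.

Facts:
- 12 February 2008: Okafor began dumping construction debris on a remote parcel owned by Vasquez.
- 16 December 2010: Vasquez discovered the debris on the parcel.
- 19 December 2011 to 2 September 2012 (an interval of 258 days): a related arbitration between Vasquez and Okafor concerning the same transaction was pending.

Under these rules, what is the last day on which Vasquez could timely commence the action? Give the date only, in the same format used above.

Accrual is tied to discovery, so the period began on 16 December 2010 rather than on 12 February 2008 when the act occurred.
Adding the 2 years base period to 16 December 2010 gives a deadline of 16 December 2012, before any tolling.
The period was tolled for 258 days by the pending related arbitration (19 December 2011 to 2 September 2012), pushing the deadline to 31 August 2013.

31 August 2013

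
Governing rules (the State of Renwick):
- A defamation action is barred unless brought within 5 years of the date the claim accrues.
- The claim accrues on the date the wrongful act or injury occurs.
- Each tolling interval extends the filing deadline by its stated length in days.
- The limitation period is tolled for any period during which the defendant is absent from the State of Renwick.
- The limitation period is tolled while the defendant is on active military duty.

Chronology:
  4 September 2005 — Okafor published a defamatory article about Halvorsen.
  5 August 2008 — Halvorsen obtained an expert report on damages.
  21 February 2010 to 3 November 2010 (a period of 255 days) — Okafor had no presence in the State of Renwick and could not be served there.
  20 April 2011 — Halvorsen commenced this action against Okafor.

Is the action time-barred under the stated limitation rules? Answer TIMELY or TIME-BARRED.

TIMELY

The limitation period began to run on 4 September 2005.
Adding the 5 years base period to 4 September 2005 gives a deadline of 4 September 2010, before any tolling.
Because the defendant's absence from the jurisdiction ran from 21 February 2010 to 3 November 2010, the deadline is extended by 255 days to 17 May 2011.
The other events in the timeline have no effect on the limitation period under the stated rules.
Halvorsen filed on 20 April 2011, before the 17 May 2011 deadline, so the action is timely.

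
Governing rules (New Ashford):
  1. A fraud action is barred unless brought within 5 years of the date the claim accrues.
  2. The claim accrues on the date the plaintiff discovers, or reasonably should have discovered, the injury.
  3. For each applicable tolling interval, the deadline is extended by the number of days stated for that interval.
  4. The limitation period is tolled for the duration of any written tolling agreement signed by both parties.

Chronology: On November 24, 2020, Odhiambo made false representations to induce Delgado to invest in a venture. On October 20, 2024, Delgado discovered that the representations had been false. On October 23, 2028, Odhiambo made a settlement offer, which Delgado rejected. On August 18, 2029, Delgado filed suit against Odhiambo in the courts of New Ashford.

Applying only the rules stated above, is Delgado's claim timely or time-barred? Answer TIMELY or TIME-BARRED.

Under the discovery rule, the claim accrued on October 20, 2024, when Delgado discovered the injury — not on the November 24, 2020 date of the underlying act.
The untolled deadline — 5 years after October 20, 2024 — is October 20, 2029.
Nothing else in the chronology tolls or restarts the period.
The August 18, 2029 filing precedes the October 20, 2029 deadline; the claim is timely.

TIMELY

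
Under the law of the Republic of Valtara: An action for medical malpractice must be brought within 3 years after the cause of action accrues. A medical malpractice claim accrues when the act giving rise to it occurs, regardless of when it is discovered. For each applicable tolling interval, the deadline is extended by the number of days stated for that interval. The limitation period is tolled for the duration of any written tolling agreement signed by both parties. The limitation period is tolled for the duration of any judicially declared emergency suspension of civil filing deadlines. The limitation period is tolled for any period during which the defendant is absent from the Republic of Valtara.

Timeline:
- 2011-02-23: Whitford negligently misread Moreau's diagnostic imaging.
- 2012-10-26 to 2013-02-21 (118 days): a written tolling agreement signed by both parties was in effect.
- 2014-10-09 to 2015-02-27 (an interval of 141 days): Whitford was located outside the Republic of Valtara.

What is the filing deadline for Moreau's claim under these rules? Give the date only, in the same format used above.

2014-06-21

The cause of action accrued on 2011-02-23, the date of the act.
The untolled deadline — 3 years after 2011-02-23 — is 2014-02-23.
The written tolling agreement from 2012-10-26 to 2013-02-21 tolled the period for 118 days, extending the deadline to 2014-06-21.
By the time the defendant's absence from the jurisdiction began on 2014-10-09, the limitation period had already expired on 2014-06-21; that interval cannot revive it.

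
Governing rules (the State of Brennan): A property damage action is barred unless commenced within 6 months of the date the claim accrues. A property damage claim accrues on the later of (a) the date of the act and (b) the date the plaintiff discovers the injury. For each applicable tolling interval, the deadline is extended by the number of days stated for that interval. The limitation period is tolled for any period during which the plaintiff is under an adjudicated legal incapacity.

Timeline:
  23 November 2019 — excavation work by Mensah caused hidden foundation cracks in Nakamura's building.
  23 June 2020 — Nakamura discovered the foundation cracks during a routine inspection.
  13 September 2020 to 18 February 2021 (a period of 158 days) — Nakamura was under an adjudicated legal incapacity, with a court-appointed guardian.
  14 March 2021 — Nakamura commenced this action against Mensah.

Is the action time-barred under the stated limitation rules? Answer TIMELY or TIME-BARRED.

Taking the later of the act (23 November 2019) and discovery (23 June 2020), the claim accrued on 23 June 2020.
6 months from 23 June 2020 is 23 December 2020.
The period was tolled for 158 days by the plaintiff's legal incapacity (13 September 2020 to 18 February 2021), pushing the deadline to 30 May 2021.
Filing on 14 March 2021 beat the 30 May 2021 deadline — the action is timely.

TIMELY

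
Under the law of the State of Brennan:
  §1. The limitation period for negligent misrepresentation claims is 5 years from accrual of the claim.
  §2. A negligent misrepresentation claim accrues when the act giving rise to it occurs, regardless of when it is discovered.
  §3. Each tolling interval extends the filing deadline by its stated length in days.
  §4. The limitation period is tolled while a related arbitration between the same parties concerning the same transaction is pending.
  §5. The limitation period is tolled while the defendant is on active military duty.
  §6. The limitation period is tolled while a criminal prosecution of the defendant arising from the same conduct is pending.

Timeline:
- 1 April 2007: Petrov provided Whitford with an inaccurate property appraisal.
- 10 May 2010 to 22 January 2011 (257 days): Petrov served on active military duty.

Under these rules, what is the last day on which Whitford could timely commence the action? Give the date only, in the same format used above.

The claim accrued on 1 April 2007, the date of the act.
Adding the 5 years base period to 1 April 2007 gives a deadline of 1 April 2012, before any tolling.
The defendant's active military service from 10 May 2010 to 22 January 2011 tolled the period for 257 days, extending the deadline to 14 December 2012.

14 December 2012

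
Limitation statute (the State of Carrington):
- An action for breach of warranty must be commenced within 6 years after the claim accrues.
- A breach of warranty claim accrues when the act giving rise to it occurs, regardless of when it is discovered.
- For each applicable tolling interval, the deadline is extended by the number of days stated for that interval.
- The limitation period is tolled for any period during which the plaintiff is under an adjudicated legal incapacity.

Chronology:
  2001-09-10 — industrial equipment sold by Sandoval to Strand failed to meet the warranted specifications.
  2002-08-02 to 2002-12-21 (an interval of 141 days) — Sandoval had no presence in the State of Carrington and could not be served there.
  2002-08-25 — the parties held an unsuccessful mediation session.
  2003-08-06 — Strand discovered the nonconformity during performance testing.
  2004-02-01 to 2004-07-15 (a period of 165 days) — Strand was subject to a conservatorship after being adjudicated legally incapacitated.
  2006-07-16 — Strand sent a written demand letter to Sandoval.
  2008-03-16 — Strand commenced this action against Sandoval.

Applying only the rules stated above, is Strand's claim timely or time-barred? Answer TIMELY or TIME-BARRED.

The claim accrued on 2001-09-10, when the wrongful act occurred; under the stated occurrence rule the 2003-08-06 discovery does not delay accrual.
The untolled deadline — 6 years after 2001-09-10 — is 2007-09-10.
Because the plaintiff's legal incapacity ran from 2004-02-01 to 2004-07-15, the deadline is extended by 165 days to 2008-02-22.
The defendant's absence from the jurisdiction from 2002-08-02 to 2002-12-21 does not toll the period, because no stated rule makes the defendant's absence a tolling event.
The other events in the timeline have no effect on the limitation period under the stated rules.
Strand filed on 2008-03-16, after the 2008-02-22 deadline, so the action is time-barred.

TIME-BARRED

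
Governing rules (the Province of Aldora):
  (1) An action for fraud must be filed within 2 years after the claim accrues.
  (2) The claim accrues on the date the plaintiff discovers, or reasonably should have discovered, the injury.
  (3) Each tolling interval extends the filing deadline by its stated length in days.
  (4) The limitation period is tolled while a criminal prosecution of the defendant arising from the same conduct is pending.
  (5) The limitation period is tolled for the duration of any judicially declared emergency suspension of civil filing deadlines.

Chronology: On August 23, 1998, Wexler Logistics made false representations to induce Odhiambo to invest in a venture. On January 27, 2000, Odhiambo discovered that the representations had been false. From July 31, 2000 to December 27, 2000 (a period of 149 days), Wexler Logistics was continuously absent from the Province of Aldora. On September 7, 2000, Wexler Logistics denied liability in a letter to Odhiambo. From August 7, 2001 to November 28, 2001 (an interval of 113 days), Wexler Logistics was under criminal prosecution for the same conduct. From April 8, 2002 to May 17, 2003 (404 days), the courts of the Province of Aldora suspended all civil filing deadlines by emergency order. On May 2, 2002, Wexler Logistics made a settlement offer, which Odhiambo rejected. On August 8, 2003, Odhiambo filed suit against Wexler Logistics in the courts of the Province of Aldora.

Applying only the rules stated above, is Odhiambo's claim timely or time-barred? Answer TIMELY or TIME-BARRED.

TIME-BARRED

Accrual is tied to discovery, so the period began on January 27, 2000 rather than on August 23, 1998 when the act occurred.
The untolled deadline — 2 years after January 27, 2000 — is January 27, 2002.
The pending criminal prosecution from August 7, 2001 to November 28, 2001 tolled the period for 113 days, extending the deadline to May 20, 2002.
The emergency suspension of filing deadlines from April 8, 2002 to May 17, 2003 tolled the period for 404 days, extending the deadline to June 28, 2003.
Although the defendant's absence ran from July 31, 2000 to December 27, 2000, the stated rules do not make that a tolling event, so it is disregarded.
None of the other events listed affects the running of the period under the stated rules.
The August 8, 2003 filing falls after the June 28, 2003 deadline; the claim is time-barred.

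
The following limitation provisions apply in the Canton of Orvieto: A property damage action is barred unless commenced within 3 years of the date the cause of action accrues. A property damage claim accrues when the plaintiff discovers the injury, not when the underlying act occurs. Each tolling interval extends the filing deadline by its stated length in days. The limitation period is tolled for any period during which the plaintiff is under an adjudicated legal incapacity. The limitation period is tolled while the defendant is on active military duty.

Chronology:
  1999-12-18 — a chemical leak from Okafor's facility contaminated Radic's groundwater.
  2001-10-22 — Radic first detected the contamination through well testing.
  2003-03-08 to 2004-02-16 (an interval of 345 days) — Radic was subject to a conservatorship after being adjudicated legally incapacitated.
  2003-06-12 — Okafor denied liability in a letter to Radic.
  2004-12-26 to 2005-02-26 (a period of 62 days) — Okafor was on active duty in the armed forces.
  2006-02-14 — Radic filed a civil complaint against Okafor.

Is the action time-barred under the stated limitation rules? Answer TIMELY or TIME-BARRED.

TIME-BARRED

Accrual is tied to discovery, so the period began on 2001-10-22 rather than on 1999-12-18 when the act occurred.
Adding the 3 years base period to 2001-10-22 gives a deadline of 2004-10-22, before any tolling.
The plaintiff's legal incapacity from 2003-03-08 to 2004-02-16 tolled the period for 345 days, extending the deadline to 2005-10-02.
The period was tolled for 62 days by the defendant's active military service (2004-12-26 to 2005-02-26), pushing the deadline to 2005-12-03.
None of the other events listed affects the running of the period under the stated rules.
Radic filed on 2006-02-14, after the 2005-12-03 deadline, so the action is time-barred.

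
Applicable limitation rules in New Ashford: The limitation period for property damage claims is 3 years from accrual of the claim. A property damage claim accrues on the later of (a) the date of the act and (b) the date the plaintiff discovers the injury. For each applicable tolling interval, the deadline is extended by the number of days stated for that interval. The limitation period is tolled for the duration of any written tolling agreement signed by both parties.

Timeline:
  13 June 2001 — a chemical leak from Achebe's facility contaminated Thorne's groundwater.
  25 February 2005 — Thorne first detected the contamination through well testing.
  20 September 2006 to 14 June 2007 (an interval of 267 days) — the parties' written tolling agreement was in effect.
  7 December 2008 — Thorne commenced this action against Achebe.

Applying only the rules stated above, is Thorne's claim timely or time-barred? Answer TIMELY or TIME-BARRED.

TIME-BARRED

Taking the later of the act (13 June 2001) and discovery (25 February 2005), the claim accrued on 25 February 2005.
3 years from 25 February 2005 is 25 February 2008.
Because the written tolling agreement ran from 20 September 2006 to 14 June 2007, the deadline is extended by 267 days to 18 November 2008.
The 7 December 2008 filing falls after the 18 November 2008 deadline; the claim is time-barred.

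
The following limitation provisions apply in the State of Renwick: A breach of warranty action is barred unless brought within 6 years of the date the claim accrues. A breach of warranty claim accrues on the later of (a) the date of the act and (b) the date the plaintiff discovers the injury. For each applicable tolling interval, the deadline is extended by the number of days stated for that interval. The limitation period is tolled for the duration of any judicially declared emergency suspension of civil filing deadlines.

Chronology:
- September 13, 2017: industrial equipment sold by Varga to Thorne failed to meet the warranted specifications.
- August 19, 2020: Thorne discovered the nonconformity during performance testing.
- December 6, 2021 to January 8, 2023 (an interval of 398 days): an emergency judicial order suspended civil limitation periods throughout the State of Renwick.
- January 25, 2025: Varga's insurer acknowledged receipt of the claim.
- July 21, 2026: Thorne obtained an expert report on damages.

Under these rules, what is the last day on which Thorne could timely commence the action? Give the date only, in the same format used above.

September 21, 2027

The claim accrued on August 19, 2020 — the later of the September 13, 2017 act and the August 19, 2020 discovery.
The untolled deadline — 6 years after August 19, 2020 — is August 19, 2026.
The period was tolled for 398 days by the emergency suspension of filing deadlines (December 6, 2021 to January 8, 2023), pushing the deadline to September 21, 2027.
Nothing else in the chronology tolls or restarts the period.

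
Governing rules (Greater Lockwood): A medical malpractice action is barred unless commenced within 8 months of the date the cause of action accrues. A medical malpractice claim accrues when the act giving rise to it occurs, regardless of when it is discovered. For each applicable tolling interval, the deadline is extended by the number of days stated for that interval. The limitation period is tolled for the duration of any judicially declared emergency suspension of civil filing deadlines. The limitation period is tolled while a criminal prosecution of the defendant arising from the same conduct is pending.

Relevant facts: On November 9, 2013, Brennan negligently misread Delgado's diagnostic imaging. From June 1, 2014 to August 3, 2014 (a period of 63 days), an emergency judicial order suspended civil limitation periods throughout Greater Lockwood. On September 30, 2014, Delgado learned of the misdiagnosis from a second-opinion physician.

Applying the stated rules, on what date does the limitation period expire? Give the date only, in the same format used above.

September 10, 2014

Because the rule ties accrual to occurrence, the claim accrued on November 9, 2013, not on the September 30, 2014 discovery date.
The untolled deadline — 8 months after November 9, 2013 — is July 9, 2014.
The period was tolled for 63 days by the emergency suspension of filing deadlines (June 1, 2014 to August 3, 2014), pushing the deadline to September 10, 2014.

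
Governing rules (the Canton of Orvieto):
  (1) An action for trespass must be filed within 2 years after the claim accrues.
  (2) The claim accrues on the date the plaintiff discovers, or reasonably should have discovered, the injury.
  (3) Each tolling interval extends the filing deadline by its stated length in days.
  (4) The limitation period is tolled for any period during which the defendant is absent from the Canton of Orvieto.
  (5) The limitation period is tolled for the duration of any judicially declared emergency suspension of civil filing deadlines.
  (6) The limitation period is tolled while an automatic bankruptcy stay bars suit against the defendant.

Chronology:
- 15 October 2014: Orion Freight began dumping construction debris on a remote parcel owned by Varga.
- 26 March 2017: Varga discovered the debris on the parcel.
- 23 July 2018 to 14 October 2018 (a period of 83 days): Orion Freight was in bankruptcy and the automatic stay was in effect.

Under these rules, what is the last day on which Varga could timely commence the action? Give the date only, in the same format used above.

17 June 2019

Accrual is tied to discovery, so the period began on 26 March 2017 rather than on 15 October 2014 when the act occurred.
Adding the 2 years base period to 26 March 2017 gives a deadline of 26 March 2019, before any tolling.
The automatic bankruptcy stay from 23 July 2018 to 14 October 2018 tolled the period for 83 days, extending the deadline to 17 June 2019.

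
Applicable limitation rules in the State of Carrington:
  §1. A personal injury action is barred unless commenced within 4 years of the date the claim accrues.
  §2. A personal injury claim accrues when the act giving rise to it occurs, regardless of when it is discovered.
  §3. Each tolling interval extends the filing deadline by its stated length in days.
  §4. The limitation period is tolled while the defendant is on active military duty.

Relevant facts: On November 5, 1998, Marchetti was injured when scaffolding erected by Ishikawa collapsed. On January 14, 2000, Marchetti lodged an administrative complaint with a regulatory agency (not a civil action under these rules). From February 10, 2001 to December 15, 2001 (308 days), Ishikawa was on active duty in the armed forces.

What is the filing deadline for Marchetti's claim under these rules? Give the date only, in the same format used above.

The claim accrued on November 5, 1998, the date of the act.
The untolled deadline — 4 years after November 5, 1998 — is November 5, 2002.
The defendant's active military service from February 10, 2001 to December 15, 2001 tolled the period for 308 days, extending the deadline to September 9, 2003.
The other events in the timeline have no effect on the limitation period under the stated rules.

September 9, 2003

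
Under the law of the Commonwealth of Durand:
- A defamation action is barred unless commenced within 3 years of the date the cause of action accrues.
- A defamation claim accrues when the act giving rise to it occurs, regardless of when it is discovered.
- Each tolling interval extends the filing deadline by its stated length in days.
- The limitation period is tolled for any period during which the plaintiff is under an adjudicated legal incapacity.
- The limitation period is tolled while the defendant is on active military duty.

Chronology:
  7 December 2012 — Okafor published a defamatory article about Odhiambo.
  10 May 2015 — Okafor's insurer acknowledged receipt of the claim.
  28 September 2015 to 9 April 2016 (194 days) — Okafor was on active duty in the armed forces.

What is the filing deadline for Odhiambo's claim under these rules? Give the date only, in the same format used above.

18 June 2016

The claim accrued on 7 December 2012, when the wrongful act occurred.
The untolled deadline — 3 years after 7 December 2012 — is 7 December 2015.
The period was tolled for 194 days by the defendant's active military service (28 September 2015 to 9 April 2016), pushing the deadline to 18 June 2016.
Nothing else in the chronology tolls or restarts the period.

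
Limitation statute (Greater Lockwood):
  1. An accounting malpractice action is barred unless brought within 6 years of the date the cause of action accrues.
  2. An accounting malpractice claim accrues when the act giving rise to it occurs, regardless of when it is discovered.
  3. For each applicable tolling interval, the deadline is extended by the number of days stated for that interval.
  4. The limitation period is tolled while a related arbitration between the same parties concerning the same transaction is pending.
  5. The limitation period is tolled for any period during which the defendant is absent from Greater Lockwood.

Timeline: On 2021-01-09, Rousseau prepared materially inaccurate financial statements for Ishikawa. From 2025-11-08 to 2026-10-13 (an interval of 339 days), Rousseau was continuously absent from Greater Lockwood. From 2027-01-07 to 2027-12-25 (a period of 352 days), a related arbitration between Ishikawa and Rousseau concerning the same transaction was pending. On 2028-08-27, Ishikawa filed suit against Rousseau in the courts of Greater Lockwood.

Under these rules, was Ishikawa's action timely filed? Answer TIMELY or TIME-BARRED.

TIMELY

The cause of action accrued on 2021-01-09, the date of the act.
6 years from 2021-01-09 is 2027-01-09.
The period was tolled for 339 days by the defendant's absence from the jurisdiction (2025-11-08 to 2026-10-13), pushing the deadline to 2027-12-14.
The period was tolled for 352 days by the pending related arbitration (2027-01-07 to 2027-12-25), pushing the deadline to 2028-11-30.
Filing on 2028-08-27 beat the 2028-11-30 deadline — the action is timely.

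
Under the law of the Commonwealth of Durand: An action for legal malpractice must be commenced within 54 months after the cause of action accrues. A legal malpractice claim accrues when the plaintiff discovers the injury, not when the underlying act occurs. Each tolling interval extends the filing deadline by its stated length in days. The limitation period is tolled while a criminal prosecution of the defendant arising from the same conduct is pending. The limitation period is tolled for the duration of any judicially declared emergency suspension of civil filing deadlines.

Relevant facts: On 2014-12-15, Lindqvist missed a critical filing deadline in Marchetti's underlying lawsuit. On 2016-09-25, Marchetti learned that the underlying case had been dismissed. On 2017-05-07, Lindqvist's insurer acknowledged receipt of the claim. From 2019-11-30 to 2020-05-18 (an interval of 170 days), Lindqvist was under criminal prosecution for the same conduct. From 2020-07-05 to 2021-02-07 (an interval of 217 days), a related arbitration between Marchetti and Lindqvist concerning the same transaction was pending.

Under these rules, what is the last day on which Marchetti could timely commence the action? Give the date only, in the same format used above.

2021-09-11

Accrual is tied to discovery, so the period began on 2016-09-25 rather than on 2014-12-15 when the act occurred.
54 months from 2016-09-25 is 2021-03-25.
Because the pending criminal prosecution ran from 2019-11-30 to 2020-05-18, the deadline is extended by 170 days to 2021-09-11.
No stated provision tolls the period for a pending arbitration, so the interval from 2020-07-05 to 2021-02-07 has no effect on the deadline.
None of the other events listed affects the running of the period under the stated rules.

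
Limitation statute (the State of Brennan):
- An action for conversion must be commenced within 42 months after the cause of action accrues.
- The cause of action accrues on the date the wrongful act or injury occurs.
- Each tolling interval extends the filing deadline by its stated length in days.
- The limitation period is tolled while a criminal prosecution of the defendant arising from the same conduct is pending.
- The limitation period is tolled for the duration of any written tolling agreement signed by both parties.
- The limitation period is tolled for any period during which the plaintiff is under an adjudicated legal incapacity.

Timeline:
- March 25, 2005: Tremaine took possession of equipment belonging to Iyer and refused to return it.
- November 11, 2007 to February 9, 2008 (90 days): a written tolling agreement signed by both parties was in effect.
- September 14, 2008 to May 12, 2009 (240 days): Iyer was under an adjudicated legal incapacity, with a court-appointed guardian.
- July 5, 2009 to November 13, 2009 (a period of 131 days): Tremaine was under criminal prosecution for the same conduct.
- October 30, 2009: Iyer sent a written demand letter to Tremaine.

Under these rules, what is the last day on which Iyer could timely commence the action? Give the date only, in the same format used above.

December 30, 2009

The claim accrued on March 25, 2005, when the wrongful act occurred.
Adding the 42 months base period to March 25, 2005 gives a deadline of September 25, 2008, before any tolling.
Because the written tolling agreement ran from November 11, 2007 to February 9, 2008, the deadline is extended by 90 days to December 24, 2008.
Because the plaintiff's legal incapacity ran from September 14, 2008 to May 12, 2009, the deadline is extended by 240 days to August 21, 2009.
The period was tolled for 131 days by the pending criminal prosecution (July 5, 2009 to November 13, 2009), pushing the deadline to December 30, 2009.
The other events in the timeline have no effect on the limitation period under the stated rules.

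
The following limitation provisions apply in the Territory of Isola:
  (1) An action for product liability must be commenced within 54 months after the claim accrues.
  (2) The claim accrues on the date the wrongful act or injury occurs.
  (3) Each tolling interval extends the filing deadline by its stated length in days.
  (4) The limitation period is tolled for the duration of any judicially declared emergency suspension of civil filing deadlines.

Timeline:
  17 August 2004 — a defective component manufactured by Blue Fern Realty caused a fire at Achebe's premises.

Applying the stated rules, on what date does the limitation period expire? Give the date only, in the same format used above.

17 February 2009

The claim accrued on 17 August 2004, the date of the act.
54 months from 17 August 2004 is 17 February 2009.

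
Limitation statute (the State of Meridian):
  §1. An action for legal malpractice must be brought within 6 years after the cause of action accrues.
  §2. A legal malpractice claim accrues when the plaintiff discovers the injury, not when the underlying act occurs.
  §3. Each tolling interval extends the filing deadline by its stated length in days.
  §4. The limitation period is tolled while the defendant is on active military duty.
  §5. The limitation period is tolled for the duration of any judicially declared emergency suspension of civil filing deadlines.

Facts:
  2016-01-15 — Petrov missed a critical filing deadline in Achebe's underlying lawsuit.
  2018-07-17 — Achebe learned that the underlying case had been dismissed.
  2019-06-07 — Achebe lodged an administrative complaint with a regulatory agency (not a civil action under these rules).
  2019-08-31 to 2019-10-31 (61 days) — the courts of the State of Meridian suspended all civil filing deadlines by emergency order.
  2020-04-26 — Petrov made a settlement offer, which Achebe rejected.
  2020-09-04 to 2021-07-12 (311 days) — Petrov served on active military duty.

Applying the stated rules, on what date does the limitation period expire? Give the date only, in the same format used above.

2025-07-24

Accrual is tied to discovery, so the period began on 2018-07-17 rather than on 2016-01-15 when the act occurred.
6 years from 2018-07-17 is 2024-07-17.
The period was tolled for 61 days by the emergency suspension of filing deadlines (2019-08-31 to 2019-10-31), pushing the deadline to 2024-09-16.
The period was tolled for 311 days by the defendant's active military service (2020-09-04 to 2021-07-12), pushing the deadline to 2025-07-24.
None of the other events listed affects the running of the period under the stated rules.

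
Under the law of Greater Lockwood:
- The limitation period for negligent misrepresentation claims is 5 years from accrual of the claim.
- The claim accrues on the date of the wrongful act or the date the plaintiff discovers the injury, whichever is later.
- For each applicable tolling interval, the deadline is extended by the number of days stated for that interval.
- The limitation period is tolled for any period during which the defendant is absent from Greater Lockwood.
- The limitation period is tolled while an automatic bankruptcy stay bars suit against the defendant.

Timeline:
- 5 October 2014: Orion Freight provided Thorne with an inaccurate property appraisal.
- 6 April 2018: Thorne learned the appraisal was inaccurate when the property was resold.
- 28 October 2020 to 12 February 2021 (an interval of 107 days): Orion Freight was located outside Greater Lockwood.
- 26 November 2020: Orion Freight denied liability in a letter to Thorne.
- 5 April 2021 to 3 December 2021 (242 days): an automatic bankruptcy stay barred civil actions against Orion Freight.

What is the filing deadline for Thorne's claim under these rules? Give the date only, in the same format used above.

Taking the later of the act (5 October 2014) and discovery (6 April 2018), the claim accrued on 6 April 2018.
The untolled deadline — 5 years after 6 April 2018 — is 6 April 2023.
The defendant's absence from the jurisdiction from 28 October 2020 to 12 February 2021 tolled the period for 107 days, extending the deadline to 22 July 2023.
Because the automatic bankruptcy stay ran from 5 April 2021 to 3 December 2021, the deadline is extended by 242 days to 20 March 2024.
The other events in the timeline have no effect on the limitation period under the stated rules.

20 March 2024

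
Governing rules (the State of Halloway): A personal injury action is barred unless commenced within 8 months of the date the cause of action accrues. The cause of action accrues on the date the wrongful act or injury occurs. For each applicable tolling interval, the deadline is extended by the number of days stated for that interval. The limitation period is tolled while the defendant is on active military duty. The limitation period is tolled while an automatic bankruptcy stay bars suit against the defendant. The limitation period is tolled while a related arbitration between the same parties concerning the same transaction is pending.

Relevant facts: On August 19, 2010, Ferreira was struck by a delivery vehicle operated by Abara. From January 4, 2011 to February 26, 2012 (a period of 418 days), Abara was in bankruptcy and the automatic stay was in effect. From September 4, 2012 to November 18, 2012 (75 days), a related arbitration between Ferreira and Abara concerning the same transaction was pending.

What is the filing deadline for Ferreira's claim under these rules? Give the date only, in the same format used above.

June 10, 2012

The claim accrued on August 19, 2010, when the wrongful act occurred.
The untolled deadline — 8 months after August 19, 2010 — is April 19, 2011.
Because the automatic bankruptcy stay ran from January 4, 2011 to February 26, 2012, the deadline is extended by 418 days to June 10, 2012.
The pending related arbitration from September 4, 2012 to November 18, 2012 began after the period had already run on June 10, 2012, so it has no tolling effect.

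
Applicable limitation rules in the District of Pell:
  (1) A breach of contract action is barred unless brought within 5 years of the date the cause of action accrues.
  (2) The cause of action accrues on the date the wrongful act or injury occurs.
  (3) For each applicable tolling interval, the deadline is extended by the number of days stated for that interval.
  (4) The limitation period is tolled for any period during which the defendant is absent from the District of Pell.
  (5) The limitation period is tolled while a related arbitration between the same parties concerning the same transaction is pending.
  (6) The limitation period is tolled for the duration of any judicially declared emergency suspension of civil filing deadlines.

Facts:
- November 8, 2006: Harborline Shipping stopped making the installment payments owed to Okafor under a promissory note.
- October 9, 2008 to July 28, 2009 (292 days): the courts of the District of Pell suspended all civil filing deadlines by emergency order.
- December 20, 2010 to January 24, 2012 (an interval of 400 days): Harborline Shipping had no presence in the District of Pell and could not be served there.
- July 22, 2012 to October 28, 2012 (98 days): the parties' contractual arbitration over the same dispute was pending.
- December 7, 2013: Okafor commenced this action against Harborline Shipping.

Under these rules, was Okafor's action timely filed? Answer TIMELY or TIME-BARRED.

The limitation period began to run on November 8, 2006.
Adding the 5 years base period to November 8, 2006 gives a deadline of November 8, 2011, before any tolling.
The emergency suspension of filing deadlines from October 9, 2008 to July 28, 2009 tolled the period for 292 days, extending the deadline to August 26, 2012.
The period was tolled for 400 days by the defendant's absence from the jurisdiction (December 20, 2010 to January 24, 2012), pushing the deadline to September 30, 2013.
The pending related arbitration from July 22, 2012 to October 28, 2012 tolled the period for 98 days, extending the deadline to January 6, 2014.
The December 7, 2013 filing precedes the January 6, 2014 deadline; the claim is timely.

TIMELY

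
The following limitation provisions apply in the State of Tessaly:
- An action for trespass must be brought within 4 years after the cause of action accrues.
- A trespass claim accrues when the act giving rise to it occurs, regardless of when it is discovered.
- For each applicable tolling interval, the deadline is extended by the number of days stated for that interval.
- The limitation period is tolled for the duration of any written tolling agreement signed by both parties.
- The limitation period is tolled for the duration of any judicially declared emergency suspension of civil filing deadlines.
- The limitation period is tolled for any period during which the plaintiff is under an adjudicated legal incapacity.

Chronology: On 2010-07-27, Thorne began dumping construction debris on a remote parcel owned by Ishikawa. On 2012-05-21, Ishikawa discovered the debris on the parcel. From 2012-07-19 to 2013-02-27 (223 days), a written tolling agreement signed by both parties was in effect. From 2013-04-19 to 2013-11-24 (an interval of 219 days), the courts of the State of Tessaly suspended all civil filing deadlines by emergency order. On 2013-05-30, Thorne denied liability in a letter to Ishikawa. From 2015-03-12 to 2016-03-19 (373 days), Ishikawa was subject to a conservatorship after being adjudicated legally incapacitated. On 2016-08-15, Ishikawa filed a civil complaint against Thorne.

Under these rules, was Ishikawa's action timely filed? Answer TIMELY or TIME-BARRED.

Because the rule ties accrual to occurrence, the claim accrued on 2010-07-27, not on the 2012-05-21 discovery date.
The untolled deadline — 4 years after 2010-07-27 — is 2014-07-27.
Because the written tolling agreement ran from 2012-07-19 to 2013-02-27, the deadline is extended by 223 days to 2015-03-07.
Because the emergency suspension of filing deadlines ran from 2013-04-19 to 2013-11-24, the deadline is extended by 219 days to 2015-10-12.
The period was tolled for 373 days by the plaintiff's legal incapacity (2015-03-12 to 2016-03-19), pushing the deadline to 2016-10-19.
The other events in the timeline have no effect on the limitation period under the stated rules.
Ishikawa filed on 2016-08-15, before the 2016-10-19 deadline, so the action is timely.

TIMELY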